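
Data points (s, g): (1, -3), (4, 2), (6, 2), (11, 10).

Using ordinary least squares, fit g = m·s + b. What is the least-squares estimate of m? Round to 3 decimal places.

MᵀM·[m, b]ᵀ = Mᵀg reads: 174·m + 22·b = 127;  22·m + 4·b = 11.
Eliminating b: 4·(row 1) − 22·(row 2) gives 212·m = 4·127 − 22·11 = 266, so m = 133/106.
Then b = (11 − 22·(133/106))/4 = -220/53.

m = 1.255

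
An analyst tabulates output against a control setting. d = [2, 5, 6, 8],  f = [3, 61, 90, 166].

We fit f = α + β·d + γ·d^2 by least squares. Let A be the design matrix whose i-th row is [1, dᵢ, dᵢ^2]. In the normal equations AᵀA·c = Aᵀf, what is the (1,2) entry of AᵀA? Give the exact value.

Row 1 ↔ basis 1, column 2 ↔ basis d, so (AᵀA)_{1,2} = Σᵢ d = (1)·(2) + (1)·(5) + (1)·(6) + (1)·(8) = 21.

21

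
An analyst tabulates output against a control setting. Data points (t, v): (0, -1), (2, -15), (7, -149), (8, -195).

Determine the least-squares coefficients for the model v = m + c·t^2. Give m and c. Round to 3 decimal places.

Entries of AᵀA: Σ1 = 4, Σt^2 = 117, Σt^2·t^2 = 6513.
Moment sums: Σv = -360, Σt^2·v = -19841.
Eliminating c: 6513·(row 1) − 117·(row 2) gives 12363·m = 6513·(-360) − 117·(-19841) = -23283, so m = -597/317.
Then c = ((-19841) − 117·(-597/317))/6513 = -37244/12363.

m = -1.883, c = -3.013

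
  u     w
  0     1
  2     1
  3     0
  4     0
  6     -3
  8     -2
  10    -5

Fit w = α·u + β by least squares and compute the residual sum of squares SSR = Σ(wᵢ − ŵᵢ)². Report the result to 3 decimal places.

Normal-equation sums: Σu·u = 229, Σu = 33, Σ1 = 7.
And Σu·w = -82, Σw = -8.
MᵀM·[α, β]ᵀ = Mᵀw becomes [[229, 33]; [33, 7]]·[α, β]ᵀ = [-82, -8]ᵀ.
det = 229·7 − 33² = 514.
α = ((-82)·7 − 33·(-8))/514 = -155/257; β = (229·(-8) − 33·(-82))/514 = 437/257.
Residuals: -180/257, 130/257, 28/257, 183/257, -278/257, 289/257, -172/257; SSR = 1066/257.

SSR = 4.148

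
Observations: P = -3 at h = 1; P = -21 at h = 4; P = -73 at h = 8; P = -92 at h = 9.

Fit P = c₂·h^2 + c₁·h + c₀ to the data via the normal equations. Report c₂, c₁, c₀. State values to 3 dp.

The normal equations are: 10914·c₂ + 1306·c₁ + 162·c₀ = -12463;  1306·c₂ + 162·c₁ + 22·c₀ = -1499;  162·c₂ + 22·c₁ + 4·c₀ = -189.
(Σh^2·h^2 = 10914, Σh^2·h = 1306, Σh^2 = 162, Σh·h = 162, Σh = 22, Σ1 = 4, Σh^2·P = -12463, Σh·P = -1499, ΣP = -189.)
Inverting the 3×3 Gram matrix, [c₂, c₁, c₀]ᵀ = [-807/781, -1169/1562, -1004/781]ᵀ.

c₂ = -1.033, c₁ = -0.748, c₀ = -1.286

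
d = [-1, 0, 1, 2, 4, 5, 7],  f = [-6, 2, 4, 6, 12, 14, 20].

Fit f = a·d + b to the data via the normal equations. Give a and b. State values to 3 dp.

a = 2.943, b = -0.138

From the data, Σd·d = 96, Σd = 18, Σ1 = 7.
Moment sums: Σd·f = 280, Σf = 52.
Eliminating b: 7·(row 1) − 18·(row 2) gives 348·a = 7·280 − 18·52 = 1024, so a = 256/87.
Then b = (52 − 18·(256/87))/7 = -4/29.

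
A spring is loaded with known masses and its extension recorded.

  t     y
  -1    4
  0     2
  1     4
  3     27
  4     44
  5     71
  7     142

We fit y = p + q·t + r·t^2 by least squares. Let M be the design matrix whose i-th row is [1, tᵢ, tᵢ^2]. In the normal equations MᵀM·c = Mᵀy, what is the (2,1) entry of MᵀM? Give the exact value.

19

Row 2 ↔ basis t, column 1 ↔ basis 1, so (MᵀM)_{2,1} = Σᵢ t = (-1)·(1) + (0)·(1) + (1)·(1) + (3)·(1) + (4)·(1) + (5)·(1) + (7)·(1) = 19.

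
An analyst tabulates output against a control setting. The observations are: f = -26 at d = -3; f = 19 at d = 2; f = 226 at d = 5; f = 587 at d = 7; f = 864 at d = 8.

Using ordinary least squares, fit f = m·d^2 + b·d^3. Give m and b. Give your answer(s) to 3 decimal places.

m = 1.577, b = 1.489

The normal system XᵀX·[m, b]ᵀ = Xᵀf is [[7219, 52489]; [52489, 396211]]·[m, b]ᵀ = [89551, 672813]ᵀ.
Eliminating b: 396211·(row 1) − 52489·(row 2) gives 105152088·m = 396211·89551 − 52489·672813 = 165809704, so m = 20726213/13144011.
Then b = (672813 − 52489·(20726213/13144011))/396211 = 19574326/13144011.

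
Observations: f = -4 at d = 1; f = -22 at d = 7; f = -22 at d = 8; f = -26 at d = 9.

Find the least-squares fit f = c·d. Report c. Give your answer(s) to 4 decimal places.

Sums needed: Σd·d = 195.
And Σd·f = -568.
Normal equations: [[195]]·[c]ᵀ = [-568]ᵀ.
Hence c = -568 / 195 ≈ -2.91282.

c = -2.9128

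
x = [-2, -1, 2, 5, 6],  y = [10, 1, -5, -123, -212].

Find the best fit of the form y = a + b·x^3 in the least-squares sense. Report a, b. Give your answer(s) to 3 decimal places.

Forming MᵀM = [[5, 340]; [340, 62410]] and Mᵀy = [-329, -61288]ᵀ gives MᵀM·[a, b]ᵀ = Mᵀy.
Eliminating b: 62410·(row 1) − 340·(row 2) gives 196450·a = 62410·(-329) − 340·(-61288) = 305030, so a = 30503/19645.
Then b = ((-61288) − 340·(30503/19645))/62410 = -19458/19645.

a = 1.553, b = -0.990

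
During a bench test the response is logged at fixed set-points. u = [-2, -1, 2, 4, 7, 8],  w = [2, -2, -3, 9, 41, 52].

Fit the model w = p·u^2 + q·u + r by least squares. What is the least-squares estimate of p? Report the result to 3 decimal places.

With design matrix X, XᵀX = [[6786, 918, 138]; [918, 138, 18]; [138, 18, 6]] and Xᵀw = [5475, 731, 99]ᵀ.
Solving the 3×3 system (Gaussian elimination) gives p = 99/98, q = -263/294, r = -397/98.

p = 1.010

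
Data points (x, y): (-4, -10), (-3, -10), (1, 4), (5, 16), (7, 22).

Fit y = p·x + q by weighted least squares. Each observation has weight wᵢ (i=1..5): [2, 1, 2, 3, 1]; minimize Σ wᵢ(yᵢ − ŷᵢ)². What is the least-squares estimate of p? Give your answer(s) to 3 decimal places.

p = 2.987

Setting ∂/∂p … = 0 gives: 167·p + 13·q = 512;  13·p + 9·q = 48.
(Σwᵢ·x·x = 167, Σwᵢ·x = 13, Σwᵢ·1 = 9, Σwᵢ·x·y = 512, Σwᵢ·y = 48.)
Eliminating q: 9·(row 1) − 13·(row 2) gives 1334·p = 9·512 − 13·48 = 3984, so p = 1992/667.
Then q = (48 − 13·(1992/667))/9 = 680/667.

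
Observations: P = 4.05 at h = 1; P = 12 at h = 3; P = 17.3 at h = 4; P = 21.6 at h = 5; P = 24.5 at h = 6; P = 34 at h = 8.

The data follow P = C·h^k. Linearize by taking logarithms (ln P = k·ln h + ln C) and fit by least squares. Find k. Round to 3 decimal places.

k = 1.024

With ln Pᵢ as the transformed response and ln hᵢ as the regressor:
Over the data: Σln h = 7.9655, Σ(ln h)² = 13.2535, Σln P = 16.5321, Σln h·ln P = 24.6913.
Normal system: [[13.2535, 7.9655]; [7.9655, 6]]·[k, ln C]ᵀ = [24.6913, 16.5321]ᵀ.
Solving (det = 16.0713): k = 1.02424, ln C = 1.39557.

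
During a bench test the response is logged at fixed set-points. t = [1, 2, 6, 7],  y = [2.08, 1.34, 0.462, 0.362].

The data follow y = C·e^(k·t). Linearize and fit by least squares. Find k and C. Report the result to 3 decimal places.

k = -0.284, C = 2.570

Taking logs, ln y = k·t + ln C, so regress ln y on t.
Sums: Σt = 16.0000, Σ(t)² = 90.0000, Σln y = -0.7633, Σt·ln y = -10.4282.
Normal system: [[90.0000, 16.0000]; [16.0000, 4]]·[k, ln C]ᵀ = [-10.4282, -0.7633]ᵀ.
Slope k = (n·Σt·ln y − Σt·Σln y)/(n·Σ(t)² − (Σt)²) = (4·-10.4282 − 16.0000·-0.7633)/104.0000 = -0.28366; ln C = (Σln y − k·Σt)/n = 0.94382, so C = exp(0.94382) = 2.56979.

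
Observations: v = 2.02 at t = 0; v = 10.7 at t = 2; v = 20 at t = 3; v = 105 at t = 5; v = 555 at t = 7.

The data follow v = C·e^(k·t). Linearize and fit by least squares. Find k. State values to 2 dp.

k = 0.80

With ln vᵢ as the transformed response and tᵢ as the regressor:
Over the data: Σt = 17.0000, Σ(t)² = 87.0000, Σln v = 17.0420, Σt·ln v = 81.2303.
Normal system: [[87.0000, 17.0000]; [17.0000, 5]]·[k, ln C]ᵀ = [81.2303, 17.0420]ᵀ.
Δ = 87.0000·5 − (17.0000)² = 146.0000; k = (81.2303·5 − 17.0000·17.0420)/146.0000 = 0.79752, ln C = (87.0000·17.0420 − 17.0000·81.2303)/146.0000 = 0.69685.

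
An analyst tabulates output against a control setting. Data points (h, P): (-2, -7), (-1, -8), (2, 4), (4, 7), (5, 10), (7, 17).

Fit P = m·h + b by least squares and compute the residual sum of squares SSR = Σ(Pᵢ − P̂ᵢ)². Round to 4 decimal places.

With design matrix X, XᵀX = [[99, 15]; [15, 6]] and XᵀP = [227, 23]ᵀ.
Δ = 99·6 − 15² = 369.
m = (227·6 − 15·23)/369 = 113/41; b = (99·23 − 15·227)/369 = -376/123.
Residuals: 193/123, -269/123, 190/123, -119/123, -89/123, 94/123; SSR = 1436/123.

SSR = 11.6748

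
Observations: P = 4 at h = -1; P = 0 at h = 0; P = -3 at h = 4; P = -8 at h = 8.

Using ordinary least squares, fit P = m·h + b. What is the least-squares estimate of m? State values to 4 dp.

m = -1.1970

The normal system XᵀX·[m, b]ᵀ = XᵀP is [[81, 11]; [11, 4]]·[m, b]ᵀ = [-80, -7]ᵀ.
Determinant 81·4 − 11² = 203.
m = ((-80)·4 − 11·(-7))/203 = -243/203; b = (81·(-7) − 11·(-80))/203 = 313/203.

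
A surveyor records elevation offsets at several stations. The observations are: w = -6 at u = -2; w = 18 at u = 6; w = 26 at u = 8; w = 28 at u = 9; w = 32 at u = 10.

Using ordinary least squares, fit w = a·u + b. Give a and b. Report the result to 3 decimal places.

The normal equations are: 285·a + 31·b = 900;  31·a + 5·b = 98.
(Σu·u = 285, Σu = 31, Σ1 = 5, Σu·w = 900, Σw = 98.)
Eliminating b: 5·(row 1) − 31·(row 2) gives 464·a = 5·900 − 31·98 = 1462, so a = 731/232.
Then b = (98 − 31·(731/232))/5 = 15/232.

a = 3.151, b = 0.065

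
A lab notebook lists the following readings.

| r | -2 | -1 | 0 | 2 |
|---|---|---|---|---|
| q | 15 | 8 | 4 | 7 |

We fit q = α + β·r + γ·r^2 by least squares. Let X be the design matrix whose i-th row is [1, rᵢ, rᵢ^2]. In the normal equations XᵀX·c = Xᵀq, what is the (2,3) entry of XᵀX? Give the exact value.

Row 2 ↔ basis r, column 3 ↔ basis r^2, so (XᵀX)_{2,3} = Σᵢ (r)·(r^2) = (-2)·(4) + (-1)·(1) + (0)·(0) + (2)·(4) = -1.

-1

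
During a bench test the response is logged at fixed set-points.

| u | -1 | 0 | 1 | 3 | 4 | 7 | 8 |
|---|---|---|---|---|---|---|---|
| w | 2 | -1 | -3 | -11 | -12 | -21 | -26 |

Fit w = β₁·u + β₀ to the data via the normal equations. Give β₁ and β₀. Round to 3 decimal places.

AᵀA·[β₁, β₀]ᵀ = Aᵀw reads: 140·β₁ + 22·β₀ = -441;  22·β₁ + 7·β₀ = -72.
Eliminating β₀: 7·(row 1) − 22·(row 2) gives 496·β₁ = 7·(-441) − 22·(-72) = -1503, so β₁ = -1503/496.
Then β₀ = ((-72) − 22·(-1503/496))/7 = -189/248.

β₁ = -3.030, β₀ = -0.762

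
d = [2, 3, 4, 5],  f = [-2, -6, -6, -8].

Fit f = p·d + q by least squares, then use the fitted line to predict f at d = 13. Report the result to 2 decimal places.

f̂ = -22.60

From the data, Σd·d = 54, Σd = 14, Σ1 = 4.
Moment sums: Σd·f = -86, Σf = -22.
Normal equations: [[54, 14]; [14, 4]]·[p, q]ᵀ = [-86, -22]ᵀ.
Δ = 54·4 − 14² = 20.
p = ((-86)·4 − 14·(-22))/20 = -9/5; q = (54·(-22) − 14·(-86))/20 = 4/5.
At d = 13: f̂ = (-9/5)·(13) + (4/5)·(1) = -113/5.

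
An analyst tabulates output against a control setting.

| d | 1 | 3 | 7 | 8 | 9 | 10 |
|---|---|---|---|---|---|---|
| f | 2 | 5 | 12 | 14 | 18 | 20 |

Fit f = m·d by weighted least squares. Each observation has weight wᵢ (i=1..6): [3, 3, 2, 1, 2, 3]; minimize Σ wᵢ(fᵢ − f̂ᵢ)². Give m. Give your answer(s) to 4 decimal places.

m = 1.9190

Sums needed: Σwᵢ·d·d = 654.
Right-hand side: Σwᵢ·d·f = 1255.
AᵀWA·[m]ᵀ = AᵀWf becomes [[654]]·[m]ᵀ = [1255]ᵀ.
m = 1255/654 = 1.91896.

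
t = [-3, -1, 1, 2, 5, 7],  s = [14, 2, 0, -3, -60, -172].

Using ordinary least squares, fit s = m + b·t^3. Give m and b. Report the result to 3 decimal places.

From the data, Σ1 = 6, Σt^3 = 449, Σt^3·t^3 = 134069.
And Σs = -219, Σt^3·s = -66900.
So MᵀM·[m, b]ᵀ = Mᵀs: [[6, 449]; [449, 134069]]·[m, b]ᵀ = [-219, -66900]ᵀ.
det = 6·134069 − 449² = 602813.
m = ((-219)·134069 − 449·(-66900))/602813 = 35631/31727; b = (6·(-66900) − 449·(-219))/602813 = -15951/31727.

m = 1.123, b = -0.503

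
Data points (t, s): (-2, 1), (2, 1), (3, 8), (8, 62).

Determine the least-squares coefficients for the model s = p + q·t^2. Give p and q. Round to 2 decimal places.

With design matrix M, MᵀM = [[4, 81]; [81, 4209]] and Mᵀs = [72, 4048]ᵀ.
det = 4·4209 − 81² = 10275.
p = (72·4209 − 81·4048)/10275 = -1656/685; q = (4·4048 − 81·72)/10275 = 2072/2055.

p = -2.42, q = 1.01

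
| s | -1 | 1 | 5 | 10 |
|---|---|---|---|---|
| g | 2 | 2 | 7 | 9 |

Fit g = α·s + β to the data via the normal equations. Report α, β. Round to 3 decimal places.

Entries of AᵀA: Σs·s = 127, Σs = 15, Σ1 = 4.
Moment sums: Σs·g = 125, Σg = 20.
det = 127·4 − 15² = 283.
α = (125·4 − 15·20)/283 = 200/283; β = (127·20 − 15·125)/283 = 665/283.

α = 0.707, β = 2.350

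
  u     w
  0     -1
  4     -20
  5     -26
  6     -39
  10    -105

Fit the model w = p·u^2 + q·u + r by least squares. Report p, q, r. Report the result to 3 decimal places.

p = -1.016, q = -0.205, r = -1.207

Compute the Gram sums: Σu^2·u^2 = 12177, Σu^2·u = 1405, Σu^2 = 177, Σu·u = 177, Σu = 25, Σ1 = 5.
For Xᵀw: Σu^2·w = -12874, Σu·w = -1494, Σw = -191.
So XᵀX·[p, q, r]ᵀ = Xᵀw: [[12177, 1405, 177]; [1405, 177, 25]; [177, 25, 5]]·[p, q, r]ᵀ = [-12874, -1494, -191]ᵀ.
Inverting the 3×3 Gram matrix, [p, q, r]ᵀ = [-3613/3556, -9481/46228, -27901/23114]ᵀ.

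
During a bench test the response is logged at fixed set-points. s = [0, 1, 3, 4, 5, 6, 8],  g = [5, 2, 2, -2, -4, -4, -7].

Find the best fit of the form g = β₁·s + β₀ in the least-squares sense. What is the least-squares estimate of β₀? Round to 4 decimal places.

β₀ = 4.5488

Entries of MᵀM: Σs·s = 151, Σs = 27, Σ1 = 7.
For Mᵀg: Σs·g = -100, Σg = -8.
MᵀM·[β₁, β₀]ᵀ = Mᵀg becomes [[151, 27]; [27, 7]]·[β₁, β₀]ᵀ = [-100, -8]ᵀ.
Eliminating β₀: 7·(row 1) − 27·(row 2) gives 328·β₁ = 7·(-100) − 27·(-8) = -484, so β₁ = -121/82.
Then β₀ = ((-8) − 27·(-121/82))/7 = 373/82.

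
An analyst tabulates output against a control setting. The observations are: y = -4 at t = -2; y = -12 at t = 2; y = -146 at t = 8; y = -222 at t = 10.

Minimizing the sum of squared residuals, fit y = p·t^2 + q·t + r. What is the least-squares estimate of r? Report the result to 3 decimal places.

r = -0.023

Entries of MᵀM: Σt^2·t^2 = 14128, Σt^2·t = 1512, Σt^2 = 172, Σt·t = 172, Σt = 18, Σ1 = 4.
Moment sums: Σt^2·y = -31608, Σt·y = -3404, Σy = -384.
MᵀM·[p, q, r]ᵀ = Mᵀy becomes [[14128, 1512, 172]; [1512, 172, 18]; [172, 18, 4]]·[p, q, r]ᵀ = [-31608, -3404, -384]ᵀ.
Row-reducing yields p = -2851/1416, q = -493/236, r = -4/177.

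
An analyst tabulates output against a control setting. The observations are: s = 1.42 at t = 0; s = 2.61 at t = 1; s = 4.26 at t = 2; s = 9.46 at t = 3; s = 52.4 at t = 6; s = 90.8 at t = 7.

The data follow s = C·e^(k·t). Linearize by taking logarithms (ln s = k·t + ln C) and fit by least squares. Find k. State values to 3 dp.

With ln sᵢ as the transformed response and tᵢ as the regressor:
XᵀX = [[99.0000, 19.0000]; [19.0000, 6]], rhs = [65.9132, 13.4739]ᵀ  (here Σt = 19.0000, Σ(t)² = 99.0000, Σln s = 13.4739, Σt·ln s = 65.9132).
Solving (det = 233.0000): k = 0.59860, ln C = 0.35008.

k = 0.599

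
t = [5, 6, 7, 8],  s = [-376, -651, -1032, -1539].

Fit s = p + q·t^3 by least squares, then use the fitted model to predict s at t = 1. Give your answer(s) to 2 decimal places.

Compute the Gram sums: Σ1 = 4, Σt^3 = 1196, Σt^3·t^3 = 442074.
And Σs = -3598, Σt^3·s = -1329560.
Determinant 4·442074 − 1196² = 337880.
p = ((-3598)·442074 − 1196·(-1329560))/337880 = -107123/84470; q = (4·(-1329560) − 1196·(-3598))/337880 = -126879/42235.
At t = 1: ŝ = (-107123/84470)·(1) + (-126879/42235)·(1) = -360881/84470.

ŝ = -4.27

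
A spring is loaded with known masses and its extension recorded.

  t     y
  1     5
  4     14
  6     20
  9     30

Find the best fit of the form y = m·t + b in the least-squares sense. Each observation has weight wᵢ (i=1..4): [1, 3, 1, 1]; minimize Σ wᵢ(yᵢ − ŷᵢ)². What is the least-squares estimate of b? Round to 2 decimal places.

b = 1.59

The normal equations are: 166·m + 28·b = 563;  28·m + 6·b = 97.
Δ = 166·6 − 28² = 212.
m = (563·6 − 28·97)/212 = 331/106; b = (166·97 − 28·563)/212 = 169/106.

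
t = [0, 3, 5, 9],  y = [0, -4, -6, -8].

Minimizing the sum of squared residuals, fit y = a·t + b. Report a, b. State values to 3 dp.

From the data, Σt·t = 115, Σt = 17, Σ1 = 4.
Right-hand side: Σt·y = -114, Σy = -18.
AᵀA·[a, b]ᵀ = Aᵀy becomes [[115, 17]; [17, 4]]·[a, b]ᵀ = [-114, -18]ᵀ.
Eliminating b: 4·(row 1) − 17·(row 2) gives 171·a = 4·(-114) − 17·(-18) = -150, so a = -50/57.
Then b = ((-18) − 17·(-50/57))/4 = -44/57.

a = -0.877, b = -0.772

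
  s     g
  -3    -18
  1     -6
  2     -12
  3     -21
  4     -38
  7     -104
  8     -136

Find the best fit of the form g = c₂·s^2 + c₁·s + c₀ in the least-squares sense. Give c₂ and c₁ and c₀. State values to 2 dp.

c₂ = -1.99, c₁ = -0.72, c₀ = -2.46

Normal-equation sums: Σs^2·s^2 = 6932, Σs^2·s = 928, Σs^2 = 152, Σs·s = 152, Σs = 22, Σ1 = 7.
Right-hand side: Σs^2·g = -14813, Σs·g = -2007, Σg = -335.
Row-reducing yields c₂ = -341249/171732, c₁ = -123071/171732, c₀ = -70305/28622.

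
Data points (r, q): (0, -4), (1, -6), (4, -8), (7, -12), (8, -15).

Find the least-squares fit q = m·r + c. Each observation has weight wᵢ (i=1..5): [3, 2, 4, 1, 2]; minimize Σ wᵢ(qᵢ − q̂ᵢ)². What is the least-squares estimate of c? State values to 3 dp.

The normal equations are: 243·m + 41·c = -464;  41·m + 12·c = -98.
(Σwᵢ·r·r = 243, Σwᵢ·r = 41, Σwᵢ·1 = 12, Σwᵢ·r·q = -464, Σwᵢ·q = -98.)
Eliminating c: 12·(row 1) − 41·(row 2) gives 1235·m = 12·(-464) − 41·(-98) = -1550, so m = -310/247.
Then c = ((-98) − 41·(-310/247))/12 = -958/247.

c = -3.879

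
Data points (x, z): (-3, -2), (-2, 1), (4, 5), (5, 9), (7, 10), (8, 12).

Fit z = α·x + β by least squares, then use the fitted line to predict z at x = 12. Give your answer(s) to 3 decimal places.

ẑ = 16.100

AᵀA·[α, β]ᵀ = Aᵀz reads: 167·α + 19·β = 235;  19·α + 6·β = 35.
(Σx·x = 167, Σx = 19, Σ1 = 6, Σx·z = 235, Σz = 35.)
det = 167·6 − 19² = 641.
α = (235·6 − 19·35)/641 = 745/641; β = (167·35 − 19·235)/641 = 1380/641.
At x = 12: ẑ = (745/641)·(12) + (1380/641)·(1) = 10320/641.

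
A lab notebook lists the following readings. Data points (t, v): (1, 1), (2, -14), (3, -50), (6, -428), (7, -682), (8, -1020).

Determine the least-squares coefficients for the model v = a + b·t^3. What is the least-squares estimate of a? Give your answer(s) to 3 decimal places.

a = 3.056

Entries of XᵀX: Σ1 = 6, Σt^3 = 1107, Σt^3·t^3 = 427243.
Moment sums: Σv = -2193, Σt^3·v = -850075.
XᵀX·[a, b]ᵀ = Xᵀv becomes [[6, 1107]; [1107, 427243]]·[a, b]ᵀ = [-2193, -850075]ᵀ.
Eliminating b: 427243·(row 1) − 1107·(row 2) gives 1338009·a = 427243·(-2193) − 1107·(-850075) = 4089126, so a = 1363042/446003.
Then b = ((-850075) − 1107·(1363042/446003))/427243 = -890933/446003.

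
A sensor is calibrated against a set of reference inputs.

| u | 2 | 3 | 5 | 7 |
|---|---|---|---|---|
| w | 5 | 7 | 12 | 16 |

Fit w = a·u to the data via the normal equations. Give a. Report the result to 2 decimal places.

The normal equations are: 87·a = 203.
(Σu·u = 87, Σu·w = 203.)
a = 203/87 = 2.33333.

a = 2.33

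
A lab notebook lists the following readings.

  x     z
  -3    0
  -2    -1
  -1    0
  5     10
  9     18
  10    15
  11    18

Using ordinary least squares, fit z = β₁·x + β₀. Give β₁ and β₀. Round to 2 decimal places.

β₁ = 1.42, β₀ = 2.69

With design matrix M, MᵀM = [[341, 29]; [29, 7]] and Mᵀz = [562, 60]ᵀ.
Eliminating β₀: 7·(row 1) − 29·(row 2) gives 1546·β₁ = 7·562 − 29·60 = 2194, so β₁ = 1097/773.
Then β₀ = (60 − 29·(1097/773))/7 = 2081/773.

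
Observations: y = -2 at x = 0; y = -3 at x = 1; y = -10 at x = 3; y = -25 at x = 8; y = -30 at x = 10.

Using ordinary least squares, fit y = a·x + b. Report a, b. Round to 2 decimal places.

Forming MᵀM = [[174, 22]; [22, 5]] and Mᵀy = [-533, -70]ᵀ gives MᵀM·[a, b]ᵀ = Mᵀy.
Δ = 174·5 − 22² = 386.
a = ((-533)·5 − 22·(-70))/386 = -1125/386; b = (174·(-70) − 22·(-533))/386 = -227/193.

a = -2.91, b = -1.18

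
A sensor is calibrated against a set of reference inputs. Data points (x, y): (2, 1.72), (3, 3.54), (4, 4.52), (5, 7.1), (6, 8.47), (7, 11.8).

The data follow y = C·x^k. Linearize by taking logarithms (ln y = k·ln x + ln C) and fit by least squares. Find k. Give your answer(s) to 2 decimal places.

k = 1.48

Let Y = ln y. Fitting Y = k·ln x + ln C by least squares:
Sums: Σln x = 8.5252, Σ(ln x)² = 13.1965, Σln y = 9.8797, Σln x·ln y = 15.6414.
Normal system: [[13.1965, 8.5252]; [8.5252, 6]]·[k, ln C]ᵀ = [15.6414, 9.8797]ᵀ.
Δ = 13.1965·6 − (8.5252)² = 6.5005; k = (15.6414·6 − 8.5252·9.8797)/6.5005 = 1.48031, ln C = (13.1965·9.8797 − 8.5252·15.6414)/6.5005 = -0.45670.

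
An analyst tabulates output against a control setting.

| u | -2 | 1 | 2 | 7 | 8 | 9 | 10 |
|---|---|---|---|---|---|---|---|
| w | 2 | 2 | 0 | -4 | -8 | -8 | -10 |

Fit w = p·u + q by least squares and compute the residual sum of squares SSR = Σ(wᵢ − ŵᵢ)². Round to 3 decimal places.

SSR = 10.929

With design matrix X, XᵀX = [[303, 35]; [35, 7]] and Xᵀw = [-266, -26]ᵀ.
Eliminating q: 7·(row 1) − 35·(row 2) gives 896·p = 7·(-266) − 35·(-26) = -952, so p = -17/16.
Then q = ((-26) − 35·(-17/16))/7 = 179/112.
Residuals: -193/112, 41/28, 59/112, 103/56, -123/112, -1/28, -109/112; SSR = 153/14.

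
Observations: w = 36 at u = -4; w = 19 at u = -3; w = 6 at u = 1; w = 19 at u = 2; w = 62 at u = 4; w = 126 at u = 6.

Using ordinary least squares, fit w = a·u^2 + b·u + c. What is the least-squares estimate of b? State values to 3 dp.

Normal-equation sums: Σu^2·u^2 = 1906, Σu^2·u = 198, Σu^2 = 82, Σu·u = 82, Σu = 6, Σ1 = 6.
Right-hand side: Σu^2·w = 6357, Σu·w = 847, Σw = 268.
MᵀM·[a, b, c]ᵀ = Mᵀw becomes [[1906, 198, 82]; [198, 82, 6]; [82, 6, 6]]·[a, b, c]ᵀ = [6357, 847, 268]ᵀ.
Row-reducing yields a = 25801/8668, b = 6664/2167, c = 7901/8668.

b = 3.075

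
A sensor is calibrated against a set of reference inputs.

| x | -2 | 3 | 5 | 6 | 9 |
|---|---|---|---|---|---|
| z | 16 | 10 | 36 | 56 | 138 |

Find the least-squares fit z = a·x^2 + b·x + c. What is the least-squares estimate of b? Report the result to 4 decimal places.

Forming MᵀM = [[8579, 1089, 155]; [1089, 155, 21]; [155, 21, 5]] and Mᵀz = [14248, 1756, 256]ᵀ gives MᵀM·[a, b, c]ᵀ = Mᵀz.
Row-reducing yields a = 25719/12554, b = -40691/12554, c = 8189/6277.

b = -3.2413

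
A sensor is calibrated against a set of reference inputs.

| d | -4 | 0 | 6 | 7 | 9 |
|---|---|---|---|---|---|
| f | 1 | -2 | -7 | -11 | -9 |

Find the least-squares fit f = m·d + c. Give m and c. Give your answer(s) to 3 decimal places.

Compute the Gram sums: Σd·d = 182, Σd = 18, Σ1 = 5.
For Aᵀf: Σd·f = -204, Σf = -28.
AᵀA·[m, c]ᵀ = Aᵀf becomes [[182, 18]; [18, 5]]·[m, c]ᵀ = [-204, -28]ᵀ.
det = 182·5 − 18² = 586.
m = ((-204)·5 − 18·(-28))/586 = -258/293; c = (182·(-28) − 18·(-204))/586 = -712/293.

m = -0.881, c = -2.430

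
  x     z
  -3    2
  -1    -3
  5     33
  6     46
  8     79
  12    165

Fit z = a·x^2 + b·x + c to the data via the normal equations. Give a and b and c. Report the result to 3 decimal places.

a = 0.993, b = 1.986, c = -1.437

MᵀM·[a, b, c]ᵀ = Mᵀz reads: 26835·a + 2553·b + 279·c = 31312;  2553·a + 279·b + 27·c = 3050;  279·a + 27·b + 6·c = 322.
(Σx^2·x^2 = 26835, Σx^2·x = 2553, Σx^2 = 279, Σx·x = 279, Σx = 27, Σ1 = 6, Σx^2·z = 31312, Σx·z = 3050, Σz = 322.)
Row-reducing yields a = 33073/33312, b = 330803/166560, c = -119683/83280.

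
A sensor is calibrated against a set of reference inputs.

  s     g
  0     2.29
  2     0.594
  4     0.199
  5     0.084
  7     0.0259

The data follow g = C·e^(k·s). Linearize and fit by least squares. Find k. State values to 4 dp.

Taking logs, ln g = k·s + ln C, so regress ln g on s.
AᵀA = [[94.0000, 18.0000]; [18.0000, 5]], rhs = [-45.4588, -7.4372]ᵀ  (here Σs = 18.0000, Σ(s)² = 94.0000, Σln g = -7.4372, Σs·ln g = -45.4588).
Slope k = (n·Σs·ln g − Σs·Σln g)/(n·Σ(s)² − (Σs)²) = (5·-45.4588 − 18.0000·-7.4372)/146.0000 = -0.63989; ln C = (Σln g − k·Σs)/n = 0.81616.

k = -0.6399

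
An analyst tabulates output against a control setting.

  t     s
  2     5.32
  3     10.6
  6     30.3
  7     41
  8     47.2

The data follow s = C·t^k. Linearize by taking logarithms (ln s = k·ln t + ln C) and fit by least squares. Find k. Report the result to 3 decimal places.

Linearized form: ln s = k·ln t + ln C. From the 5 transformed points,
Over the data: Σln t = 7.6089, Σ(ln t)² = 13.0084, Σln s = 15.0114, Σln t·ln s = 25.1055.
Normal system: [[13.0084, 7.6089]; [7.6089, 5]]·[k, ln C]ᵀ = [25.1055, 15.0114]ᵀ.
Slope k = (n·Σln t·ln s − Σln t·Σln s)/(n·Σ(ln t)² − (Σln t)²) = (5·25.1055 − 7.6089·15.0114)/7.1473 = 1.58202; ln C = (Σln s − k·Σln t)/n = 0.59482.

k = 1.582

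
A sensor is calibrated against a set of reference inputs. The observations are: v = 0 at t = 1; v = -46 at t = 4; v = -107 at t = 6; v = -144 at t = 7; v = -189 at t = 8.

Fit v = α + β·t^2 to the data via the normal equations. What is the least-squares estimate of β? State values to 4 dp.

β = -2.9954

With design matrix X, XᵀX = [[5, 166]; [166, 8050]] and Xᵀv = [-486, -23740]ᵀ.
Eliminating β: 8050·(row 1) − 166·(row 2) gives 12694·α = 8050·(-486) − 166·(-23740) = 28540, so α = 14270/6347.
Then β = ((-23740) − 166·(14270/6347))/8050 = -19012/6347.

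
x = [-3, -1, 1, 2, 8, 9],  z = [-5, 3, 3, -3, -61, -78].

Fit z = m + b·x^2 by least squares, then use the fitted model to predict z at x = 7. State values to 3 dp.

With design matrix A, AᵀA = [[6, 160]; [160, 10756]] and Aᵀz = [-141, -10273]ᵀ.
Eliminating b: 10756·(row 1) − 160·(row 2) gives 38936·m = 10756·(-141) − 160·(-10273) = 127084, so m = 31771/9734.
Then b = ((-10273) − 160·(31771/9734))/10756 = -19539/19468.
At x = 7: ẑ = (31771/9734)·(1) + (-19539/19468)·(49) = -893869/19468.

ẑ = -45.915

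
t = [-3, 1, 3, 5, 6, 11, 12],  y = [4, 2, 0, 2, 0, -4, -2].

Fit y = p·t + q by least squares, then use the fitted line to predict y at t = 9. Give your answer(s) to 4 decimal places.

ŷ = -1.5496

Normal-equation sums: Σt·t = 345, Σt = 35, Σ1 = 7.
Moment sums: Σt·y = -68, Σy = 2.
Eliminating q: 7·(row 1) − 35·(row 2) gives 1190·p = 7·(-68) − 35·2 = -546, so p = -39/85.
Then q = (2 − 35·(-39/85))/7 = 307/119.
At t = 9: ŷ = (-39/85)·(9) + (307/119)·(1) = -922/595.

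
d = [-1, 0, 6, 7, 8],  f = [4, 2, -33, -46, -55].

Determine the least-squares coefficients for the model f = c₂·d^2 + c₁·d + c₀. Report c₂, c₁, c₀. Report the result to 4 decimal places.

AᵀA·[c₂, c₁, c₀]ᵀ = Aᵀf reads: 7794·c₂ + 1070·c₁ + 150·c₀ = -6958;  1070·c₂ + 150·c₁ + 20·c₀ = -964;  150·c₂ + 20·c₁ + 5·c₀ = -128.
(Σd^2·d^2 = 7794, Σd^2·d = 1070, Σd^2 = 150, Σd·d = 150, Σd = 20, Σ1 = 5, Σd^2·f = -6958, Σd·f = -964, Σf = -128.)
Row-reducing yields c₂ = -291/484, c₁ = -5857/2420, c₀ = 233/110.

c₂ = -0.6012, c₁ = -2.4202, c₀ = 2.1182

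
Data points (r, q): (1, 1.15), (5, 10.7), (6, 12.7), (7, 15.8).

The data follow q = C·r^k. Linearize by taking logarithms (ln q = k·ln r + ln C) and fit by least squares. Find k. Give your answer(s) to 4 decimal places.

Taking logs, ln q = k·ln r + ln C, so regress ln q on ln r.
Σln r = 5.3471, Σ(ln r)² = 9.5873, Σln q = 7.8116, Σln r·ln q = 13.7394.
Equations: 9.5873·k + 5.3471·ln C = 13.7394;  5.3471·k + 4·ln C = 7.8116.
Δ = 9.5873·4 − (5.3471)² = 9.7575; k = (13.7394·4 − 5.3471·7.8116)/9.7575 = 1.35160, ln C = (9.5873·7.8116 − 5.3471·13.7394)/9.7575 = 0.14612.

k = 1.3516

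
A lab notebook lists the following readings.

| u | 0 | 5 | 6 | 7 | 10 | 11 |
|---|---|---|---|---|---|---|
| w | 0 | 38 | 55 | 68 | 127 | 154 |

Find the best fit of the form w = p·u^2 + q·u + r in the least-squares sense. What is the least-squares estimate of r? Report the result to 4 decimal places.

r = 0.0623

Normal-equation sums: Σu^2·u^2 = 28963, Σu^2·u = 3015, Σu^2 = 331, Σu·u = 331, Σu = 39, Σ1 = 6.
And Σu^2·w = 37596, Σu·w = 3960, Σw = 442.
So AᵀA·[p, q, r]ᵀ = Aᵀw: [[28963, 3015, 331]; [3015, 331, 39]; [331, 39, 6]]·[p, q, r]ᵀ = [37596, 3960, 442]ᵀ.
Row-reducing yields p = 127997/125756, q = 337695/125756, r = 1960/31439.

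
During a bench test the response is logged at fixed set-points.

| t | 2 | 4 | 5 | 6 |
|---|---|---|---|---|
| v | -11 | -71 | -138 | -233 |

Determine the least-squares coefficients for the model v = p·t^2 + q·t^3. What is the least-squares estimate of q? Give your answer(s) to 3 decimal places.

From the data, Σt^2·t^2 = 2193, Σt^2·t^3 = 11957, Σt^3·t^3 = 66441.
Moment sums: Σt^2·v = -13018, Σt^3·v = -72210.
So MᵀM·[p, q]ᵀ = Mᵀv: [[2193, 11957]; [11957, 66441]]·[p, q]ᵀ = [-13018, -72210]ᵀ.
Eliminating q: 66441·(row 1) − 11957·(row 2) gives 2735264·p = 66441·(-13018) − 11957·(-72210) = -1513968, so p = -94623/170954.
Then q = ((-72210) − 11957·(-94623/170954))/66441 = -168769/170954.

q = -0.987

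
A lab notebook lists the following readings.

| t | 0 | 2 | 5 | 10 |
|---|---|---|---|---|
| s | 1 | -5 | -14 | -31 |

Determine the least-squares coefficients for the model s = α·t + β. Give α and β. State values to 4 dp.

Entries of XᵀX: Σt·t = 129, Σt = 17, Σ1 = 4.
Moment sums: Σt·s = -390, Σs = -49.
So XᵀX·[α, β]ᵀ = Xᵀs: [[129, 17]; [17, 4]]·[α, β]ᵀ = [-390, -49]ᵀ.
Eliminating β: 4·(row 1) − 17·(row 2) gives 227·α = 4·(-390) − 17·(-49) = -727, so α = -727/227.
Then β = ((-49) − 17·(-727/227))/4 = 309/227.

α = -3.2026, β = 1.3612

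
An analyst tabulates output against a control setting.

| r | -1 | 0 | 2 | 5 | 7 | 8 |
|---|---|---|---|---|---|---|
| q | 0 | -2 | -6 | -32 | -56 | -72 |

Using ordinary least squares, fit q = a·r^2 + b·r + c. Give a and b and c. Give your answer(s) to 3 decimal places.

a = -0.947, b = -1.315, c = -0.833

The normal system XᵀX·[a, b, c]ᵀ = Xᵀq is [[7139, 987, 143]; [987, 143, 21]; [143, 21, 6]]·[a, b, c]ᵀ = [-8176, -1140, -168]ᵀ.
Solving the 3×3 system (Gaussian elimination) gives a = -231/244, b = -44613/33916, c = -14119/16958.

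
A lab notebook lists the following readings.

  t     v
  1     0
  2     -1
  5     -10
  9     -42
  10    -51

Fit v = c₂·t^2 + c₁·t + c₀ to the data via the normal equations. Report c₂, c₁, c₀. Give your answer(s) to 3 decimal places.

c₂ = -0.625, c₁ = 1.135, c₀ = -0.545

Normal-equation sums: Σt^2·t^2 = 17203, Σt^2·t = 1863, Σt^2 = 211, Σt·t = 211, Σt = 27, Σ1 = 5.
Moment sums: Σt^2·v = -8756, Σt·v = -940, Σv = -104.
Solving the 3×3 system (Gaussian elimination) gives c₂ = -427/683, c₁ = 775/683, c₀ = -372/683.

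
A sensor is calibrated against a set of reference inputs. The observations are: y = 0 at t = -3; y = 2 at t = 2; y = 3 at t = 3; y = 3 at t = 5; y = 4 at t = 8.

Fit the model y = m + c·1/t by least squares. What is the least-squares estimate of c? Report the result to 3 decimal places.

Setting ∂/∂m … = 0 gives: 5·m + (33/40)·c = 12;  (33/40)·m + (7601/14400)·c = 31/10.
(Σ1 = 5, Σ1/t = 33/40, Σ1/t·1/t = 7601/14400, Σy = 12, Σ1/t·y = 31/10.)
det = 5·(7601/14400) − (33/40)² = 7051/3600.
m = (12·(7601/14400) − (33/40)·(31/10))/(7051/3600) = 1236/641; c = (5·(31/10) − (33/40)·12)/(7051/3600) = 20160/7051.

c = 2.859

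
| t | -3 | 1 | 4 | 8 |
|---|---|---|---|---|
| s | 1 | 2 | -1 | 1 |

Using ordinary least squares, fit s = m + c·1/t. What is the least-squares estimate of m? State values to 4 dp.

m = 0.5343

Entries of XᵀX: Σ1 = 4, Σ1/t = 25/24, Σ1/t·1/t = 685/576.
Right-hand side: Σs = 3, Σ1/t·s = 37/24.
Normal equations: [[4, 25/24]; [25/24, 685/576]]·[m, c]ᵀ = [3, 37/24]ᵀ.
Eliminating c: (685/576)·(row 1) − (25/24)·(row 2) gives (235/64)·m = (685/576)·3 − (25/24)·(37/24) = 565/288, so m = 226/423.
Then c = ((37/24) − (25/24)·(226/423))/(685/576) = 584/705.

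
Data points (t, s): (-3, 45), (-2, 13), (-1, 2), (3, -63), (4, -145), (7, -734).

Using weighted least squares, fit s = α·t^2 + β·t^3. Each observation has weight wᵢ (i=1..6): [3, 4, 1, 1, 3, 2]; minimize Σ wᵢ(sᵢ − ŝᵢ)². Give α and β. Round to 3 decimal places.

Forming MᵀWM = [[5959, 36071]; [36071, 250759]] and MᵀWs = [-78034, -537128]ᵀ gives MᵀWM·[α, β]ᵀ = MᵀWs.
Δ = 5959·250759 − 36071² = 193155840.
α = ((-78034)·250759 − 36071·(-537128))/193155840 = -32163953/32192640; β = (5959·(-537128) − 36071·(-78034))/193155840 = -64330223/32192640.

α = -0.999, β = -1.998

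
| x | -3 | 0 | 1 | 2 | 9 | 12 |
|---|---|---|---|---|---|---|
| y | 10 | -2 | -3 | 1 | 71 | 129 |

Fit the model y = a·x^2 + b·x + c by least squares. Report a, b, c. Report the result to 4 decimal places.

a = 0.9828, b = -0.8452, c = -1.8553

Entries of MᵀM: Σx^2·x^2 = 27395, Σx^2·x = 2439, Σx^2 = 239, Σx·x = 239, Σx = 21, Σ1 = 6.
And Σx^2·y = 24418, Σx·y = 2156, Σy = 206.
Normal equations: [[27395, 2439, 239]; [2439, 239, 21]; [239, 21, 6]]·[a, b, c]ᵀ = [24418, 2156, 206]ᵀ.
Row-reducing yields a = 1150661/1170836, b = -989635/1170836, c = -1086119/585418.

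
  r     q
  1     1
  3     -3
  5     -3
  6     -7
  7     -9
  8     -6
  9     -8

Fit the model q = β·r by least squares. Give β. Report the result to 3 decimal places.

Sums needed: Σr·r = 265.
For Xᵀq: Σr·q = -248.
β = (-248)/265 = -0.935849.

β = -0.936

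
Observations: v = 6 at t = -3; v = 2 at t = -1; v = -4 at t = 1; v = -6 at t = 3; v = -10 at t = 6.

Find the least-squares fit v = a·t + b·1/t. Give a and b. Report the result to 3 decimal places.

a = -1.695, b = -1.419

With design matrix M, MᵀM = [[56, 5]; [5, 9/4]] and Mᵀv = [-102, -35/3]ᵀ.
det = 56·(9/4) − 5² = 101.
a = ((-102)·(9/4) − 5·(-35/3))/101 = -1027/606; b = (56·(-35/3) − 5·(-102))/101 = -430/303.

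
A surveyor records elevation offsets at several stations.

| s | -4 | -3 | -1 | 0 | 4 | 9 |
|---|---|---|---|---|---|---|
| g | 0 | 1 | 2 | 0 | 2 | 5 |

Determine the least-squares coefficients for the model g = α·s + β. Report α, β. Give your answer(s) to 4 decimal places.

α = 0.3338, β = 1.3885

Sums needed: Σs·s = 123, Σs = 5, Σ1 = 6.
For Aᵀg: Σs·g = 48, Σg = 10.
Eliminating β: 6·(row 1) − 5·(row 2) gives 713·α = 6·48 − 5·10 = 238, so α = 238/713.
Then β = (10 − 5·(238/713))/6 = 990/713.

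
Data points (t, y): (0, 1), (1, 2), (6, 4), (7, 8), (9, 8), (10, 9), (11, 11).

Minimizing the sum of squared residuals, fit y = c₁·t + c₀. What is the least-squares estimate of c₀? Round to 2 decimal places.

c₀ = 0.80

Sums needed: Σt·t = 388, Σt = 44, Σ1 = 7.
For Xᵀy: Σt·y = 365, Σy = 43.
Eliminating c₀: 7·(row 1) − 44·(row 2) gives 780·c₁ = 7·365 − 44·43 = 663, so c₁ = 17/20.
Then c₀ = (43 − 44·(17/20))/7 = 4/5.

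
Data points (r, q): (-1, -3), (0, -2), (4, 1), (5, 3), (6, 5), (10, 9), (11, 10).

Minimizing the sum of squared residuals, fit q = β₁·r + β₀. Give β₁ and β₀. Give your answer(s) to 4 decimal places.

Entries of AᵀA: Σr·r = 299, Σr = 35, Σ1 = 7.
Right-hand side: Σr·q = 252, Σq = 23.
So AᵀA·[β₁, β₀]ᵀ = Aᵀq: [[299, 35]; [35, 7]]·[β₁, β₀]ᵀ = [252, 23]ᵀ.
Δ = 299·7 − 35² = 868.
β₁ = (252·7 − 35·23)/868 = 137/124; β₀ = (299·23 − 35·252)/868 = -1943/868.

β₁ = 1.1048, β₀ = -2.2385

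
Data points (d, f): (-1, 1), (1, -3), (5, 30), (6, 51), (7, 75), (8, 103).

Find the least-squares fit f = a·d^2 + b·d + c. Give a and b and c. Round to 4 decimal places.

a = 2.0844, b = -3.4091, c = -3.5365

XᵀX·[a, b, c]ᵀ = Xᵀf reads: 8420·a + 1196·b + 176·c = 12851;  1196·a + 176·b + 26·c = 1801;  176·a + 26·b + 6·c = 257.
Solving the 3×3 system (Gaussian elimination) gives a = 11581/5556, b = -47353/13890, c = -8187/2315.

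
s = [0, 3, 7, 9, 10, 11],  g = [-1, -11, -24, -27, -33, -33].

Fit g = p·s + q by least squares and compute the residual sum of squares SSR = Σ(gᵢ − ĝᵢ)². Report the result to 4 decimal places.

Forming MᵀM = [[360, 40]; [40, 6]] and Mᵀg = [-1137, -129]ᵀ gives MᵀM·[p, q]ᵀ = Mᵀg.
Determinant 360·6 − 40² = 560.
p = ((-1137)·6 − 40·(-129))/560 = -831/280; q = (360·(-129) − 40·(-1137))/560 = -12/7.
Residuals: 5/7, -107/280, -423/280, 57/40, -45/28, 381/280; SSR = 2633/280.

SSR = 9.4036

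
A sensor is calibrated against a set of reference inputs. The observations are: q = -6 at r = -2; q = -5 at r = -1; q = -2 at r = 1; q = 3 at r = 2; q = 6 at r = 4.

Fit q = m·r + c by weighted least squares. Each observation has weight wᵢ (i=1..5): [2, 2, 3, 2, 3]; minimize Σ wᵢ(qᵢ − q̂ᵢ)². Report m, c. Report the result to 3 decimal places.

m = 2.118, c = -2.628

Sums needed: Σwᵢ·r·r = 69, Σwᵢ·r = 13, Σwᵢ·1 = 12.
For AᵀWq: Σwᵢ·r·q = 112, Σwᵢ·q = -4.
AᵀWA·[m, c]ᵀ = AᵀWq becomes [[69, 13]; [13, 12]]·[m, c]ᵀ = [112, -4]ᵀ.
Eliminating c: 12·(row 1) − 13·(row 2) gives 659·m = 12·112 − 13·(-4) = 1396, so m = 1396/659.
Then c = ((-4) − 13·(1396/659))/12 = -1732/659.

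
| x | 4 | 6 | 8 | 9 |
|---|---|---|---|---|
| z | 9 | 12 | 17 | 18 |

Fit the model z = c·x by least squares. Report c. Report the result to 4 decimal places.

c = 2.0609

Entries of AᵀA: Σx·x = 197.
And Σx·z = 406.
So AᵀA·[c]ᵀ = Aᵀz: [[197]]·[c]ᵀ = [406]ᵀ.
Hence c = 406 / 197 ≈ 2.06091.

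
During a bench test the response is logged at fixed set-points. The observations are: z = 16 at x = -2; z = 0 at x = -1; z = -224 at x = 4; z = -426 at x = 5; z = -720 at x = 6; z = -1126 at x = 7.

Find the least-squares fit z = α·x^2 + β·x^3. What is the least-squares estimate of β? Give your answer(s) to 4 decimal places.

β = -2.9845

With design matrix M, MᵀM = [[4595, 28699]; [28699, 184091]] and Mᵀz = [-95264, -609452]ᵀ.
det = 4595·184091 − 28699² = 22265544.
α = ((-95264)·184091 − 28699·(-609452))/22265544 = -11645519/5566386; β = (4595·(-609452) − 28699·(-95264))/22265544 = -16612601/5566386.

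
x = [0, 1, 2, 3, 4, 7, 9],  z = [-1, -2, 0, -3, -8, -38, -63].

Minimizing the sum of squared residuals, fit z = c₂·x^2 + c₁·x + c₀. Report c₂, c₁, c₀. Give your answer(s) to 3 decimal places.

c₂ = -1.021, c₁ = 2.220, c₀ = -1.344

MᵀM·[c₂, c₁, c₀]ᵀ = Mᵀz reads: 9316·c₂ + 1172·c₁ + 160·c₀ = -7122;  1172·c₂ + 160·c₁ + 26·c₀ = -876;  160·c₂ + 26·c₁ + 7·c₀ = -115.
(Σx^2·x^2 = 9316, Σx^2·x = 1172, Σx^2 = 160, Σx·x = 160, Σx = 26, Σ1 = 7, Σx^2·z = -7122, Σx·z = -876, Σz = -115.)
Row-reducing yields c₂ = -937/918, c₁ = 1019/459, c₀ = -617/459.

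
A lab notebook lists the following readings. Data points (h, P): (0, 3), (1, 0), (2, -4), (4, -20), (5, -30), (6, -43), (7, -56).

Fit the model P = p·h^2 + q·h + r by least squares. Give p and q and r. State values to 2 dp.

p = -0.93, q = -2.02, r = 3.14

From the data, Σh^2·h^2 = 4595, Σh^2·h = 757, Σh^2 = 131, Σh·h = 131, Σh = 25, Σ1 = 7.
Right-hand side: Σh^2·P = -5378, Σh·P = -888, ΣP = -150.
So MᵀM·[p, q, r]ᵀ = MᵀP: [[4595, 757, 131]; [757, 131, 25]; [131, 25, 7]]·[p, q, r]ᵀ = [-5378, -888, -150]ᵀ.
Solving the 3×3 system (Gaussian elimination) gives p = -214/231, q = -85/42, r = 69/22.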